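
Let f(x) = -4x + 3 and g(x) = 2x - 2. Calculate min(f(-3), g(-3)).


f(-3) = 15
g(-3) = -8
min = -8

-8


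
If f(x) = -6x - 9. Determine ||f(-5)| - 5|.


f(-5) = 21
|21| = 21
|21 - 5| = 16

16


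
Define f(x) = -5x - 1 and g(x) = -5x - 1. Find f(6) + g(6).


f(6) = -31
g(6) = -31
Sum = -62

-62


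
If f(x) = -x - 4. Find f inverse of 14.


Solve -x - 4 = 14
x = (14 + 4) / (-1) = -18

-18


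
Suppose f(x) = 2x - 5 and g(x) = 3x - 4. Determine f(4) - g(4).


f(4) = 3
g(4) = 8
Difference = -5

-5


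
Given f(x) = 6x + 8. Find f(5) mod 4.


f(5) = 38
38 mod 4 = 2

2


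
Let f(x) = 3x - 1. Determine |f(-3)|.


10


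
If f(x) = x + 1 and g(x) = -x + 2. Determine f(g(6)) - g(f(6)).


f(g(6)) = -3
g(f(6)) = -5
Difference = 2

2


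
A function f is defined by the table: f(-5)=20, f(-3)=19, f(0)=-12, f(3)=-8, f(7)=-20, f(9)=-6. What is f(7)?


Reading from the table at x = 7

-20


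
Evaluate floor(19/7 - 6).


19/7 = 2.7143
2.7143 - 6 = -3.2857
floor(-3.2857) = -4

-4


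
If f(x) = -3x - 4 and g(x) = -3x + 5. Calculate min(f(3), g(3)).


-13


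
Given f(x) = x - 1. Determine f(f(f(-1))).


f(-1) = -2
f(-2) = -3
f(-3) = -4

-4


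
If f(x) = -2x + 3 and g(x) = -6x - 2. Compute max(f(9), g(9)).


f(9) = -15
g(9) = -56
max = -15

-15


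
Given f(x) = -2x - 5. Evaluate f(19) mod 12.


f(19) = -43
-43 mod 12 = 5

5


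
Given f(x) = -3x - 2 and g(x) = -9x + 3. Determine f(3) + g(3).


f(3) = -11
g(3) = -24
Sum = -35

-35


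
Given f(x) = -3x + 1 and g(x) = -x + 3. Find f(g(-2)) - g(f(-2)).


f(g(-2)) = -14
g(f(-2)) = -4
Difference = -10

-10


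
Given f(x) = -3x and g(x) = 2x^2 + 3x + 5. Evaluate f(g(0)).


g(0) = 5
f(5) = -15

-15


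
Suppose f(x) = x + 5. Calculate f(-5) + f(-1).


f(-5) = 0
f(-1) = 4
Sum = 4

4


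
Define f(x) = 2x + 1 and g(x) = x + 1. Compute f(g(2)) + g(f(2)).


f(g(2)) = 7
g(f(2)) = 6
Sum = 13

13


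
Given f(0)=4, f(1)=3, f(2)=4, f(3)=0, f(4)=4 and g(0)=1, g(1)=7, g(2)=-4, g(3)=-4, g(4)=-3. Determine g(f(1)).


f(1) = 3
g(3) = -4

-4


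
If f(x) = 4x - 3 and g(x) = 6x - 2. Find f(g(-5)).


-131


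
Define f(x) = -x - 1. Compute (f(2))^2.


f(2) = -3
(-3)^2 = 9

9


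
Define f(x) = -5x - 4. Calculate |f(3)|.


f(3) = -19
|-19| = 19

19


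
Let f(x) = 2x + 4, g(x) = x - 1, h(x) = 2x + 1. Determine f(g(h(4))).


h(4) = 9
g(9) = 8
f(8) = 20

20


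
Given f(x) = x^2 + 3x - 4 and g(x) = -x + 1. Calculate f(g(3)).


g(3) = -2
f(-2) = 1*(-2)^2 + 3*(-2) - 4 = -6

-6


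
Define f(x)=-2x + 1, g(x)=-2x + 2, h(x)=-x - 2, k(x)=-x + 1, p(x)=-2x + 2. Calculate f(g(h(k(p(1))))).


p(1) = 0
k(0) = 1
h(1) = -3
g(-3) = 8
f(8) = -15

-15


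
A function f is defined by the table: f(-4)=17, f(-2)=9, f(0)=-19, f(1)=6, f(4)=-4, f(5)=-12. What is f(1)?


Reading from the table at x = 1

6


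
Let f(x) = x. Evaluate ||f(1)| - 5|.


4


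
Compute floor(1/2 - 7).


1/2 = 0.5
0.5 - 7 = -6.5
floor(-6.5) = -7

-7


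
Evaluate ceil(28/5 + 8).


14


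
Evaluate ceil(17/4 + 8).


17/4 = 4.25
4.25 + 8 = 12.25
ceil(12.25) = 13

13


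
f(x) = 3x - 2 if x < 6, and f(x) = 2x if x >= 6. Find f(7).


7 satisfies x >= 6
f(7) = 14

14


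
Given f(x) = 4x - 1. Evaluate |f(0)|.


f(0) = -1
|-1| = 1

1


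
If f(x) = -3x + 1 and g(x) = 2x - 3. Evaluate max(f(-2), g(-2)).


f(-2) = 7
g(-2) = -7
max = 7

7


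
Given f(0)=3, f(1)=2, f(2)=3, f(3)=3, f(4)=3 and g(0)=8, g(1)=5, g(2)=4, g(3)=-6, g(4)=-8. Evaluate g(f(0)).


f(0) = 3
g(3) = -6

-6


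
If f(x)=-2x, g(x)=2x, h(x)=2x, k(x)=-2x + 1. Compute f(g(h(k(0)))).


-8


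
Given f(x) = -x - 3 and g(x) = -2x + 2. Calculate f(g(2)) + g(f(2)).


11


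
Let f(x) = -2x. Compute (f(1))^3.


f(1) = -2
(-2)^3 = -8

-8


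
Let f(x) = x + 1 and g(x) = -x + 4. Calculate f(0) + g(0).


f(0) = 1
g(0) = 4
Sum = 5

5


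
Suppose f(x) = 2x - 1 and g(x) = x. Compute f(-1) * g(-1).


3


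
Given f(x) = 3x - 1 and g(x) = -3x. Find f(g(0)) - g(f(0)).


f(g(0)) = -1
g(f(0)) = 3
Difference = -4

-4


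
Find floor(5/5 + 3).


5/5 = 1
1 + 3 = 4
floor(4) = 4

4


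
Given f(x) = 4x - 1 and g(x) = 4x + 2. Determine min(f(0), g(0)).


f(0) = -1
g(0) = 2
min = -1

-1


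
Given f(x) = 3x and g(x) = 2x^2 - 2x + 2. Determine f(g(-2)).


g(-2) = 14
f(14) = 42

42


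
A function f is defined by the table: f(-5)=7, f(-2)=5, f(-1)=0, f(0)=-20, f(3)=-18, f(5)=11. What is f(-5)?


7


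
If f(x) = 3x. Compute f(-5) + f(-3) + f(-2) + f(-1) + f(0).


f(-5) = -15
f(-3) = -9
f(-2) = -6
f(-1) = -3
f(0) = 0
Sum = -33

-33


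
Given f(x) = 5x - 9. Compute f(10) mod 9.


f(10) = 41
41 mod 9 = 5

5


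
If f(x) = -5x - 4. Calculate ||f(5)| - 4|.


f(5) = -29
|-29| = 29
|29 - 4| = 25

25


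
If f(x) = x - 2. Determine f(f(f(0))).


f(0) = -2
f(-2) = -4
f(-4) = -6

-6


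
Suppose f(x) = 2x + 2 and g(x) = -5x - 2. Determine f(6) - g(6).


f(6) = 14
g(6) = -32
Difference = 46

46


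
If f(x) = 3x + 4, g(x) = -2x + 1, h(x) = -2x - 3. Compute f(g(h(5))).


85


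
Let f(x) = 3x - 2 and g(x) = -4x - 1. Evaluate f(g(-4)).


43


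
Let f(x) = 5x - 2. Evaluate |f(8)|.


f(8) = 38
|38| = 38

38


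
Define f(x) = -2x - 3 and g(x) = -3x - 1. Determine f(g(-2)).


g(-2) = 5
f(5) = -13

-13


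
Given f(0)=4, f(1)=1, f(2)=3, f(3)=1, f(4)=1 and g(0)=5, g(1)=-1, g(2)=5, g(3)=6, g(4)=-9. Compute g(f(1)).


f(1) = 1
g(1) = -1

-1


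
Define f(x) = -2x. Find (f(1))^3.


f(1) = -2
(-2)^3 = -8

-8


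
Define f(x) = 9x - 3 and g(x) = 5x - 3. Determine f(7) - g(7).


f(7) = 60
g(7) = 32
Difference = 28

28


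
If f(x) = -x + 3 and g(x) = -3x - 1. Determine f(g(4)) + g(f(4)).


f(g(4)) = 16
g(f(4)) = 2
Sum = 18

18


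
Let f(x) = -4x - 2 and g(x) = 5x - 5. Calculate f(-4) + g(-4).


f(-4) = 14
g(-4) = -25
Sum = -11

-11


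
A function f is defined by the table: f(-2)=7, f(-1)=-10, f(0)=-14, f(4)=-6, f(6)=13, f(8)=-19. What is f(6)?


Reading from the table at x = 6

13


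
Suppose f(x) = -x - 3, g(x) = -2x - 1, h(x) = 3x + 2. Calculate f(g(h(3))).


h(3) = 11
g(11) = -23
f(-23) = 20

20


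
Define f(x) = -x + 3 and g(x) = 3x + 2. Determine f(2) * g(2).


8


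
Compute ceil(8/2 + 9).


8/2 = 4
4 + 9 = 13
ceil(13) = 13

13


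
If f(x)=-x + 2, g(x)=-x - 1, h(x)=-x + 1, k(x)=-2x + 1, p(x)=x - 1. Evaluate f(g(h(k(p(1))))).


p(1) = 0
k(0) = 1
h(1) = 0
g(0) = -1
f(-1) = 3

3


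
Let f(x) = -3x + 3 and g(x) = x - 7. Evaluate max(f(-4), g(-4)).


f(-4) = 15
g(-4) = -11
max = 15

15


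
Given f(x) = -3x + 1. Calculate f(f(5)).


f(5) = -14
f(-14) = 43

43


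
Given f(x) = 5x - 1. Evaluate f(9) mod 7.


f(9) = 44
44 mod 7 = 2

2


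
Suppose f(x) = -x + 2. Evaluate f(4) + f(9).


f(4) = -2
f(9) = -7
Sum = -9

-9


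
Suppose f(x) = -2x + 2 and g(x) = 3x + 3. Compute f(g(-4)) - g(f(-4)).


-13


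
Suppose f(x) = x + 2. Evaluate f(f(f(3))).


f(3) = 5
f(5) = 7
f(7) = 9

9


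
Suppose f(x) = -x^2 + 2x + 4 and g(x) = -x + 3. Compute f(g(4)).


g(4) = -1
f(-1) = (-1)*(-1)^2 + 2*(-1) + 4 = 1

1


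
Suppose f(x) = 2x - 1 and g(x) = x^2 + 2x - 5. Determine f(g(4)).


37


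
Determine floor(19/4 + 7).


11


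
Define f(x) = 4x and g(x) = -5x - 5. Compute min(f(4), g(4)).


-25


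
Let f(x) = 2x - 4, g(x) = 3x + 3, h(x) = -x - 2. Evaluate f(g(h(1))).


h(1) = -3
g(-3) = -6
f(-6) = -16

-16


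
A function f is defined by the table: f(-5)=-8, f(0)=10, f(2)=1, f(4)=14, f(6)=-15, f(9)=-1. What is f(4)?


14


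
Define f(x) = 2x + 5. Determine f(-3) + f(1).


f(-3) = -1
f(1) = 7
Sum = 6

6


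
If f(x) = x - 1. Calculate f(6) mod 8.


f(6) = 5
5 mod 8 = 5

5


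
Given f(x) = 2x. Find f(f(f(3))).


f(3) = 6
f(6) = 12
f(12) = 24

24


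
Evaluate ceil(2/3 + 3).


2/3 = 0.6667
0.6667 + 3 = 3.6667
ceil(3.6667) = 4

4


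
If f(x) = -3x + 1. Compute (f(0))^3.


1


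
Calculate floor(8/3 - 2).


8/3 = 2.6667
2.6667 - 2 = 0.6667
floor(0.6667) = 0

0


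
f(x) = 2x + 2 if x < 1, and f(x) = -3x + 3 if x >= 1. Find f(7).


7 satisfies x >= 1
f(7) = -18

-18


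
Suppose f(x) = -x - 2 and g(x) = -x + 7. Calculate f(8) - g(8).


f(8) = -10
g(8) = -1
Difference = -9

-9


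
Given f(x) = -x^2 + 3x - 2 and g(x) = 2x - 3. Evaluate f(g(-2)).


g(-2) = -7
f(-7) = (-1)*(-7)^2 + 3*(-7) - 2 = -72

-72


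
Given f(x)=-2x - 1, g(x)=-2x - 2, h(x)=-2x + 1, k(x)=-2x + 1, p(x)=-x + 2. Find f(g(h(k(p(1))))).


15


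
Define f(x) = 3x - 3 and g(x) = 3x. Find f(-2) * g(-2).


f(-2) = -9
g(-2) = -6
Product = 54

54


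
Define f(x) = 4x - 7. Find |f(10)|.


f(10) = 33
|33| = 33

33


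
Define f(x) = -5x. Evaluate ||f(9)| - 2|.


f(9) = -45
|-45| = 45
|45 - 2| = 43

43


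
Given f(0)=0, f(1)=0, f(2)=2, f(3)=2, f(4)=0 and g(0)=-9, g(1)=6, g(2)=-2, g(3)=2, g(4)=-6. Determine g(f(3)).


f(3) = 2
g(2) = -2

-2


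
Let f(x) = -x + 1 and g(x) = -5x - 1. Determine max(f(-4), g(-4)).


f(-4) = 5
g(-4) = 19
max = 19

19


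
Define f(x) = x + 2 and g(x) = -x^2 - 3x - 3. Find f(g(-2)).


g(-2) = -1
f(-1) = 1

1


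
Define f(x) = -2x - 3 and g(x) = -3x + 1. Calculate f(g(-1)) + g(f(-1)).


f(g(-1)) = -11
g(f(-1)) = 4
Sum = -7

-7


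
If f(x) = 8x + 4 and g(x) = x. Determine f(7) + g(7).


67


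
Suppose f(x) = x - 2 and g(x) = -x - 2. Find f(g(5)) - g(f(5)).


f(g(5)) = -9
g(f(5)) = -5
Difference = -4

-4


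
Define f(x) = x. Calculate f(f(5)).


f(5) = 5
f(5) = 5

5


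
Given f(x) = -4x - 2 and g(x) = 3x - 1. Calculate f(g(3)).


g(3) = 8
f(8) = -34

-34


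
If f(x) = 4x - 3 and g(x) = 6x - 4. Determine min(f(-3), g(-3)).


f(-3) = -15
g(-3) = -22
min = -22

-22


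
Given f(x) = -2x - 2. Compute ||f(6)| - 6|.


f(6) = -14
|-14| = 14
|14 - 6| = 8

8


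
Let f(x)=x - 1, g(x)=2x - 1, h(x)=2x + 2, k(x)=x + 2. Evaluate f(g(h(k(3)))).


k(3) = 5
h(5) = 12
g(12) = 23
f(23) = 22

22


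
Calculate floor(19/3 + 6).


19/3 = 6.3333
6.3333 + 6 = 12.3333
floor(12.3333) = 12

12


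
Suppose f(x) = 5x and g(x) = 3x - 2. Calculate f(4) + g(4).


f(4) = 20
g(4) = 10
Sum = 30

30


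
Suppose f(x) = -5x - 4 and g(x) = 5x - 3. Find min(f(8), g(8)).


f(8) = -44
g(8) = 37
min = -44

-44


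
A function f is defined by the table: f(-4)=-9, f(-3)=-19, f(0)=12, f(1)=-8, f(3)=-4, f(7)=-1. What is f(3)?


-4


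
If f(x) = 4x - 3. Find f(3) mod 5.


4


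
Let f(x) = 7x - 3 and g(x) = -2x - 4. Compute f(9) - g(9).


f(9) = 60
g(9) = -22
Difference = 82

82


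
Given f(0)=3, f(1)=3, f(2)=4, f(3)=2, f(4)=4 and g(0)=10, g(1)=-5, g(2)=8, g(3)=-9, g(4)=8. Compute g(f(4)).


f(4) = 4
g(4) = 8

8


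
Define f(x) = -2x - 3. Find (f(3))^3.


f(3) = -9
(-9)^3 = -729

-729


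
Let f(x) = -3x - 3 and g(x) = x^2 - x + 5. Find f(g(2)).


-24


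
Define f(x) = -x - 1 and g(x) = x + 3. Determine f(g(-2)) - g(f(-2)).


f(g(-2)) = -2
g(f(-2)) = 4
Difference = -6

-6


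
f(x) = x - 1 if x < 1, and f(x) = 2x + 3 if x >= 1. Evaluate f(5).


5 satisfies x >= 1
f(5) = 13

13


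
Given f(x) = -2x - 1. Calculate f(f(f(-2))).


f(-2) = 3
f(3) = -7
f(-7) = 13

13


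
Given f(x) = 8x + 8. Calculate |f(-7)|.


f(-7) = -48
|-48| = 48

48


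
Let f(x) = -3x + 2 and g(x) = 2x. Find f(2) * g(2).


f(2) = -4
g(2) = 4
Product = -16

-16


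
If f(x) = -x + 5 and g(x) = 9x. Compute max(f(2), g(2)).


f(2) = 3
g(2) = 18
max = 18

18


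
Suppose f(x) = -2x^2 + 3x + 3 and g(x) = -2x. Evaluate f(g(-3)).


-51


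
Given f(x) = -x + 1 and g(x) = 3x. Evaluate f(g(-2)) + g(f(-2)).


f(g(-2)) = 7
g(f(-2)) = 9
Sum = 16

16


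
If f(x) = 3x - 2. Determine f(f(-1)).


-17


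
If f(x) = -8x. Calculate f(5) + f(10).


f(5) = -40
f(10) = -80
Sum = -120

-120


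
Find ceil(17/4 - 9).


17/4 = 4.25
4.25 - 9 = -4.75
ceil(-4.75) = -4

-4


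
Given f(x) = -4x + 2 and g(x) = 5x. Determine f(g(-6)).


g(-6) = -30
f(-30) = 122

122


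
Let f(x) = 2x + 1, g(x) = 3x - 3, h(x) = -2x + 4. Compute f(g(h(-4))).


h(-4) = 12
g(12) = 33
f(33) = 67

67


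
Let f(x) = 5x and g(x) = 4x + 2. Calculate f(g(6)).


130


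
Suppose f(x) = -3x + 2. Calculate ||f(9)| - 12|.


13


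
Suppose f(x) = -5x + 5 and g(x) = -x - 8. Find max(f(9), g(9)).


f(9) = -40
g(9) = -17
max = -17

-17


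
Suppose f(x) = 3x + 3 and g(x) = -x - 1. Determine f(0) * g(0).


f(0) = 3
g(0) = -1
Product = -3

-3


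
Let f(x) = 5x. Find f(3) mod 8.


7


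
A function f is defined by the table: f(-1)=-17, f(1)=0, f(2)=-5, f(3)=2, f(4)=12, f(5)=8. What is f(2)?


Reading from the table at x = 2

-5


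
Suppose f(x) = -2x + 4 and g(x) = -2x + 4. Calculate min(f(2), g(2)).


f(2) = 0
g(2) = 0
min = 0

0


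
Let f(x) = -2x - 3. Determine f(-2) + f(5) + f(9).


f(-2) = 1
f(5) = -13
f(9) = -21
Sum = -33

-33


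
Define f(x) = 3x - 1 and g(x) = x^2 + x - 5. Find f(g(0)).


g(0) = -5
f(-5) = -16

-16


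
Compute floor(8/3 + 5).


8/3 = 2.6667
2.6667 + 5 = 7.6667
floor(7.6667) = 7

7


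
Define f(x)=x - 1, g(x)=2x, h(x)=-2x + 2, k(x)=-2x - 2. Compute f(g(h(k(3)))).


k(3) = -8
h(-8) = 18
g(18) = 36
f(36) = 35

35


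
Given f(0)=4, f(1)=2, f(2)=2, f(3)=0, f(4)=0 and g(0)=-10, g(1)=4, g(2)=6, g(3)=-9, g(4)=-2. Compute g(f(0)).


f(0) = 4
g(4) = -2

-2


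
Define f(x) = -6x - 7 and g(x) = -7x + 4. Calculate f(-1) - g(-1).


f(-1) = -1
g(-1) = 11
Difference = -12

-12


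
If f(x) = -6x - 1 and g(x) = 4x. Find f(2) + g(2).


f(2) = -13
g(2) = 8
Sum = -5

-5


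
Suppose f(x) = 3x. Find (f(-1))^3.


f(-1) = -3
(-3)^3 = -27

-27


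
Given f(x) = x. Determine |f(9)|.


f(9) = 9
|9| = 9

9


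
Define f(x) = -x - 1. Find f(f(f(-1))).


f(-1) = 0
f(0) = -1
f(-1) = 0

0


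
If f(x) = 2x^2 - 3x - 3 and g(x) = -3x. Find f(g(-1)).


6


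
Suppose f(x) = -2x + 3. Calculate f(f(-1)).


f(-1) = 5
f(5) = -7

-7


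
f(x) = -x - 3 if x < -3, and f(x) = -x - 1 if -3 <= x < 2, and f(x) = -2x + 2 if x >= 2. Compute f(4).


-6


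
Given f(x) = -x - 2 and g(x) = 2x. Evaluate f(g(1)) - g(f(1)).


f(g(1)) = -4
g(f(1)) = -6
Difference = 2

2


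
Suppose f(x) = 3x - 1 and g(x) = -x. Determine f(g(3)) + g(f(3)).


f(g(3)) = -10
g(f(3)) = -8
Sum = -18

-18


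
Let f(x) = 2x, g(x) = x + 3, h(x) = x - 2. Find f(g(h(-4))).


h(-4) = -6
g(-6) = -3
f(-3) = -6

-6


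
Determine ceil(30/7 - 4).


30/7 = 4.2857
4.2857 - 4 = 0.2857
ceil(0.2857) = 1

1


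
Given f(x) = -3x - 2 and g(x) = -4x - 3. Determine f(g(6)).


g(6) = -27
f(-27) = 79

79


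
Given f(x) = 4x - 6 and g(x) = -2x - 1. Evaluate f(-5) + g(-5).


-17


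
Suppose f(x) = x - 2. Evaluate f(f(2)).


f(2) = 0
f(0) = -2

-2


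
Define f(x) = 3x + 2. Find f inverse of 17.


Solve 3x + 2 = 17
x = (17 - 2) / 3 = 5

5


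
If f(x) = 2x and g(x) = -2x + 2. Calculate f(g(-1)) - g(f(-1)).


f(g(-1)) = 8
g(f(-1)) = 6
Difference = 2

2


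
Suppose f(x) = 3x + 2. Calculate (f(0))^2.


f(0) = 2
(2)^2 = 4

4


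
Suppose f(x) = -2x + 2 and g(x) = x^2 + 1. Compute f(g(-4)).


g(-4) = 17
f(17) = -32

-32


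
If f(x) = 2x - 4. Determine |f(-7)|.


f(-7) = -18
|-18| = 18

18


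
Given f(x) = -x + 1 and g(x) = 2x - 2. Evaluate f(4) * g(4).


f(4) = -3
g(4) = 6
Product = -18

-18


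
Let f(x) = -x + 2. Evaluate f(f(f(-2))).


f(-2) = 4
f(4) = -2
f(-2) = 4

4


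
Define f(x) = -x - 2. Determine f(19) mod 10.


f(19) = -21
-21 mod 10 = 9

9


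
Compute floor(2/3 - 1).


-1


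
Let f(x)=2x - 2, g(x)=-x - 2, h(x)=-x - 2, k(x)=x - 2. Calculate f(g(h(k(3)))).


k(3) = 1
h(1) = -3
g(-3) = 1
f(1) = 0

0


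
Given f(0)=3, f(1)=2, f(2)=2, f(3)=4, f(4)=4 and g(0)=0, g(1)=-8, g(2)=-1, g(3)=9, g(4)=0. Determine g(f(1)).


f(1) = 2
g(2) = -1

-1


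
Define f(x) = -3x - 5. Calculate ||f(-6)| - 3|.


f(-6) = 13
|13| = 13
|13 - 3| = 10

10


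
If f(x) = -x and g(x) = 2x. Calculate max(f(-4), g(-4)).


4


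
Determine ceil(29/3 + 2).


12


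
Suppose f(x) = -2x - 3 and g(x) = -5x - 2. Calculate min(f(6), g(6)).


f(6) = -15
g(6) = -32
min = -32

-32


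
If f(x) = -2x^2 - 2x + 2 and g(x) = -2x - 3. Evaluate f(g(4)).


g(4) = -11
f(-11) = (-2)*(-11)^2 - 2*(-11) + 2 = -218

-218


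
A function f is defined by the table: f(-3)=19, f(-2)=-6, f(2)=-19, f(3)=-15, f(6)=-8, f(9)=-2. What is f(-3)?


19


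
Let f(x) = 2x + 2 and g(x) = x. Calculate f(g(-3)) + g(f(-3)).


f(g(-3)) = -4
g(f(-3)) = -4
Sum = -8

-8


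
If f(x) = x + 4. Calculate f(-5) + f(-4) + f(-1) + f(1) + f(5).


f(-5) = -1
f(-4) = 0
f(-1) = 3
f(1) = 5
f(5) = 9
Sum = 16

16


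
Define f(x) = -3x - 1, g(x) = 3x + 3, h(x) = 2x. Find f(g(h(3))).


h(3) = 6
g(6) = 21
f(21) = -64

-64


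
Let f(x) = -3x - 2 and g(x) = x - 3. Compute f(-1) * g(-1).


f(-1) = 1
g(-1) = -4
Product = -4

-4


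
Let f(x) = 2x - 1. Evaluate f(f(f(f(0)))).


f(0) = -1
f(-1) = -3
f(-3) = -7
f(-7) = -15

-15


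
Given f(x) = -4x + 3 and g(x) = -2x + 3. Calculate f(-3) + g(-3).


f(-3) = 15
g(-3) = 9
Sum = 24

24


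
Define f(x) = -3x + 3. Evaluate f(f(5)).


f(5) = -12
f(-12) = 39

39


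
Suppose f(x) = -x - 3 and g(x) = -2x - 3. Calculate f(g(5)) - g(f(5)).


f(g(5)) = 10
g(f(5)) = 13
Difference = -3

-3


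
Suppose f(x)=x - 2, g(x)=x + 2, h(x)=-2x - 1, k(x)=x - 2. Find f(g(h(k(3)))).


k(3) = 1
h(1) = -3
g(-3) = -1
f(-1) = -3

-3


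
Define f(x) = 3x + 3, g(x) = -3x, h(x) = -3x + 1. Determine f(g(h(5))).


h(5) = -14
g(-14) = 42
f(42) = 129

129


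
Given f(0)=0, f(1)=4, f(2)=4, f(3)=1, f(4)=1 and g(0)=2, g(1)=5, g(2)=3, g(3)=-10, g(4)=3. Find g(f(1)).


3


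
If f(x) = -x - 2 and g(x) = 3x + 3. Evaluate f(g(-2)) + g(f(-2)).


4


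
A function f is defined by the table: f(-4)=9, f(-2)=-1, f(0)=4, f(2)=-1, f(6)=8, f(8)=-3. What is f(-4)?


Reading from the table at x = -4

9


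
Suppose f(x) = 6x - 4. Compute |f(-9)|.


f(-9) = -58
|-58| = 58

58


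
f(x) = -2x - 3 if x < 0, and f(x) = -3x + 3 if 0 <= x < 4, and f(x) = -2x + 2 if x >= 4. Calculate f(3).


-6


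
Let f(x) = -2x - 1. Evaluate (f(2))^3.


f(2) = -5
(-5)^3 = -125

-125


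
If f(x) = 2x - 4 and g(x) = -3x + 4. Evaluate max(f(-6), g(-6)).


f(-6) = -16
g(-6) = 22
max = 22

22


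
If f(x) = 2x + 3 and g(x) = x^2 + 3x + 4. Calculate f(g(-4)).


g(-4) = 8
f(8) = 19

19


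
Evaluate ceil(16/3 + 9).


15


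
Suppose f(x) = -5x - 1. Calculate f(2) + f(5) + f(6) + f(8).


f(2) = -11
f(5) = -26
f(6) = -31
f(8) = -41
Sum = -109

-109


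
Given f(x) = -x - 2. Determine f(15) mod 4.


f(15) = -17
-17 mod 4 = 3

3


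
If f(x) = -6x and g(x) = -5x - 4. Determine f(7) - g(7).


f(7) = -42
g(7) = -39
Difference = -3

-3


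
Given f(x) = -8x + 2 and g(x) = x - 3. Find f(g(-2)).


g(-2) = -5
f(-5) = 42

42


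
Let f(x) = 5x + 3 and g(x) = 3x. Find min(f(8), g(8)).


f(8) = 43
g(8) = 24
min = 24

24


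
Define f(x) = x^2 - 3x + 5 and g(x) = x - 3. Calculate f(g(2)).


9


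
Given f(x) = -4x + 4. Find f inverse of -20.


Solve -4x + 4 = -20
x = (-20 - 4) / (-4) = 6

6


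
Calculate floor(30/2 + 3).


30/2 = 15
15 + 3 = 18
floor(18) = 18

18


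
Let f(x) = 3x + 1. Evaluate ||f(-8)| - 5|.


18


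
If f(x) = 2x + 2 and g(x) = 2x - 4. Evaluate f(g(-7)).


g(-7) = -18
f(-18) = -34

-34


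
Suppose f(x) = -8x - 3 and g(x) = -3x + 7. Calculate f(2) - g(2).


-20


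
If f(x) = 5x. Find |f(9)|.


f(9) = 45
|45| = 45

45


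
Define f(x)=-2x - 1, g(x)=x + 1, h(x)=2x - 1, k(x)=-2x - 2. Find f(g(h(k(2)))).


k(2) = -6
h(-6) = -13
g(-13) = -12
f(-12) = 23

23


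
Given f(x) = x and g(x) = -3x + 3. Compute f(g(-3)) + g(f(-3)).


f(g(-3)) = 12
g(f(-3)) = 12
Sum = 24

24


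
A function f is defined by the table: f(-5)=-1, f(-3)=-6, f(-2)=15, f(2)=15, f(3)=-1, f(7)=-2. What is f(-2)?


Reading from the table at x = -2

15


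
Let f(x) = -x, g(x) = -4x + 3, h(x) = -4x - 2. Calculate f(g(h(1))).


h(1) = -6
g(-6) = 27
f(27) = -27

-27


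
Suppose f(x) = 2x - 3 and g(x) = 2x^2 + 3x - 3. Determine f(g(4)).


g(4) = 41
f(41) = 79

79


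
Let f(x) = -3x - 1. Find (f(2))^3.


f(2) = -7
(-7)^3 = -343

-343


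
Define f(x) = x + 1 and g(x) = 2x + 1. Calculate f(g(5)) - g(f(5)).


f(g(5)) = 12
g(f(5)) = 13
Difference = -1

-1


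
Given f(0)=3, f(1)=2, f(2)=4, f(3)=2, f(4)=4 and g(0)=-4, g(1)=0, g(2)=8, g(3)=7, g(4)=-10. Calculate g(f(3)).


f(3) = 2
g(2) = 8

8


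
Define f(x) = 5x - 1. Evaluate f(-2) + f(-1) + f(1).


-13


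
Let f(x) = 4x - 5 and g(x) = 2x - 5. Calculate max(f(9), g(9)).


f(9) = 31
g(9) = 13
max = 31

31


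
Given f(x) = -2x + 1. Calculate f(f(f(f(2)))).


27


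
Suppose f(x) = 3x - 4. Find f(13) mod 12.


11


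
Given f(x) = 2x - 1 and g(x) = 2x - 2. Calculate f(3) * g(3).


f(3) = 5
g(3) = 4
Product = 20

20


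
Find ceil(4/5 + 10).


11


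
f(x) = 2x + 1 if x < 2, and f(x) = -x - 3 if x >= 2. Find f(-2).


-2 satisfies x < 2
f(-2) = -3

-3


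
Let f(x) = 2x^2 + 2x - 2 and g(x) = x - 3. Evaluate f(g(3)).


-2


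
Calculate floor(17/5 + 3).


17/5 = 3.4
3.4 + 3 = 6.4
floor(6.4) = 6

6


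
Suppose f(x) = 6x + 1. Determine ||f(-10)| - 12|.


47


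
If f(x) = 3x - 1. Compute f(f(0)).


-4


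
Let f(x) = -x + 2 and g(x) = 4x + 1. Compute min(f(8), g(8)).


f(8) = -6
g(8) = 33
min = -6

-6


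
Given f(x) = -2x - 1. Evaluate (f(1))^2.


f(1) = -3
(-3)^2 = 9

9


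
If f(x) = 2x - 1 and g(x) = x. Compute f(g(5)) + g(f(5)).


f(g(5)) = 9
g(f(5)) = 9
Sum = 18

18


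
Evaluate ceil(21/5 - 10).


21/5 = 4.2
4.2 - 10 = -5.8
ceil(-5.8) = -5

-5


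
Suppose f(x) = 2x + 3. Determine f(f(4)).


f(4) = 11
f(11) = 25

25


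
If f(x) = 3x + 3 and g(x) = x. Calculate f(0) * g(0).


f(0) = 3
g(0) = 0
Product = 0

0


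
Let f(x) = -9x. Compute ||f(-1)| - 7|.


f(-1) = 9
|9| = 9
|9 - 7| = 2

2


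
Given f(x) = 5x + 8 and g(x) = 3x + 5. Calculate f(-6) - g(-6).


f(-6) = -22
g(-6) = -13
Difference = -9

-9


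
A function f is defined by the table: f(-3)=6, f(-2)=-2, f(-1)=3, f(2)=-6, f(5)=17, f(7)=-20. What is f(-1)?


3


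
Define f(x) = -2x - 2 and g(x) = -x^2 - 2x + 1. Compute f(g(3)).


g(3) = -14
f(-14) = 26

26


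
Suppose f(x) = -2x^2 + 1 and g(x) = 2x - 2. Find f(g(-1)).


g(-1) = -4
f(-4) = (-2)*(-4)^2 + 1 = -31

-31


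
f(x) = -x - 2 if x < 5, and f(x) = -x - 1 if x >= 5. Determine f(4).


4 satisfies x < 5
f(4) = -6

-6


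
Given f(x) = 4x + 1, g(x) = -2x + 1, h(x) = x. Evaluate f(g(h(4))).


h(4) = 4
g(4) = -7
f(-7) = -27

-27


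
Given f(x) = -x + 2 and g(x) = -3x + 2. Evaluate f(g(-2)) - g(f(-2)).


f(g(-2)) = -6
g(f(-2)) = -10
Difference = 4

4


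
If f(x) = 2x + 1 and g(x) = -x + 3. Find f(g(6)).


g(6) = -3
f(-3) = -5

-5


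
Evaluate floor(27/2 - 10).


3


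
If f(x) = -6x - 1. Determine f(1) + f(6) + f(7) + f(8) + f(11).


f(1) = -7
f(6) = -37
f(7) = -43
f(8) = -49
f(11) = -67
Sum = -203

-203


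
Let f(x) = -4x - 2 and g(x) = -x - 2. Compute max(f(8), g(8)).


f(8) = -34
g(8) = -10
max = -10

-10


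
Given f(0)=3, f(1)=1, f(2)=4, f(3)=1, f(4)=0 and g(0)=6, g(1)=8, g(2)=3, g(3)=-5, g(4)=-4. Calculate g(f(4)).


f(4) = 0
g(0) = 6

6


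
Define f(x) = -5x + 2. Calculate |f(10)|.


f(10) = -48
|-48| = 48

48


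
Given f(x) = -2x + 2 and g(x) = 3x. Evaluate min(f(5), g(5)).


-8


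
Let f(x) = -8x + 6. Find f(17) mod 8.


6


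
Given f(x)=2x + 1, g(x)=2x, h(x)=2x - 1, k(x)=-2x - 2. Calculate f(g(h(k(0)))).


-19


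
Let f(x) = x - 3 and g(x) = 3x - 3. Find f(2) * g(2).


f(2) = -1
g(2) = 3
Product = -3

-3


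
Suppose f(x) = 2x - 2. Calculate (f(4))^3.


216


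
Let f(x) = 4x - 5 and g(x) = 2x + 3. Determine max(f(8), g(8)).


f(8) = 27
g(8) = 19
max = 27

27


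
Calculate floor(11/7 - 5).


11/7 = 1.5714
1.5714 - 5 = -3.4286
floor(-3.4286) = -4

-4


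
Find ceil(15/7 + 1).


15/7 = 2.1429
2.1429 + 1 = 3.1429
ceil(3.1429) = 4

4


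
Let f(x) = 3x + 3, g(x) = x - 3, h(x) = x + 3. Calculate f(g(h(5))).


h(5) = 8
g(8) = 5
f(5) = 18

18


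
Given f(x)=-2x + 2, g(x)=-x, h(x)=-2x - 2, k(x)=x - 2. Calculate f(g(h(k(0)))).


k(0) = -2
h(-2) = 2
g(2) = -2
f(-2) = 6

6


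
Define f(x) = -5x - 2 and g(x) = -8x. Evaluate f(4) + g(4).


f(4) = -22
g(4) = -32
Sum = -54

-54


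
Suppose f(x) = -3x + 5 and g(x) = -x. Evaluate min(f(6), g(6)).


f(6) = -13
g(6) = -6
min = -13

-13


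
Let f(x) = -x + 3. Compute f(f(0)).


f(0) = 3
f(3) = 0

0


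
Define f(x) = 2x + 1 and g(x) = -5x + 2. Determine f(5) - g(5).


f(5) = 11
g(5) = -23
Difference = 34

34


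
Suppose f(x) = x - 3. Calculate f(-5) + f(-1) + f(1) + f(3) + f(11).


-6


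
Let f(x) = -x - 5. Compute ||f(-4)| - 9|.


8


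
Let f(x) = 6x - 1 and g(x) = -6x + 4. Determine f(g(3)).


g(3) = -14
f(-14) = -85

-85


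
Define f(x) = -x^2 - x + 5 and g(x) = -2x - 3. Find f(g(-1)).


g(-1) = -1
f(-1) = (-1)*(-1)^2 - 1*(-1) + 5 = 5

5


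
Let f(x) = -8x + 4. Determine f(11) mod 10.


6


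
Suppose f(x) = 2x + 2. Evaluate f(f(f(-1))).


f(-1) = 0
f(0) = 2
f(2) = 6

6


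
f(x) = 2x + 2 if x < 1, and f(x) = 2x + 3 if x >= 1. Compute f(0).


0 satisfies x < 1
f(0) = 2

2


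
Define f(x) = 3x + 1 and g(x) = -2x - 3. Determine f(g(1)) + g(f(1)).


f(g(1)) = -14
g(f(1)) = -11
Sum = -25

-25


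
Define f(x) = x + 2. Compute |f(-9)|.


f(-9) = -7
|-7| = 7

7


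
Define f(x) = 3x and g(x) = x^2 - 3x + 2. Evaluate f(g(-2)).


g(-2) = 12
f(12) = 36

36


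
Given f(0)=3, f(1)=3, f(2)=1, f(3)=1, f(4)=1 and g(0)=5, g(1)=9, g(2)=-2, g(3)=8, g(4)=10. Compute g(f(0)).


8


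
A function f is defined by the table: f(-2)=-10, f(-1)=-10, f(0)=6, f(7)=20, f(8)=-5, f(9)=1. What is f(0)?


Reading from the table at x = 0

6


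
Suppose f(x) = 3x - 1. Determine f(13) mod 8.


6


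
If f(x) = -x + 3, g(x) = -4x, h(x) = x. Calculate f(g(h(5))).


h(5) = 5
g(5) = -20
f(-20) = 23

23


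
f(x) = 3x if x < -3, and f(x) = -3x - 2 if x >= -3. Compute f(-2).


-2 satisfies x >= -3
f(-2) = 4

4


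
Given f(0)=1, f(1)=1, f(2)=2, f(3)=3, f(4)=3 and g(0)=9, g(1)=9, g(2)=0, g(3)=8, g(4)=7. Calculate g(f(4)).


8


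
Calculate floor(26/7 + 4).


7


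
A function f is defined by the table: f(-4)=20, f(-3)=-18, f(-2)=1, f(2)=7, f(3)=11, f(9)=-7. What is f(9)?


-7


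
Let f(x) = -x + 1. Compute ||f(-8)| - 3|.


f(-8) = 9
|9| = 9
|9 - 3| = 6

6


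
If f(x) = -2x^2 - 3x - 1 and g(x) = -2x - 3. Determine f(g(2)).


g(2) = -7
f(-7) = (-2)*(-7)^2 - 3*(-7) - 1 = -78

-78


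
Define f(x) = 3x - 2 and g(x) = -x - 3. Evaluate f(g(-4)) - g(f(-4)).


f(g(-4)) = 1
g(f(-4)) = 11
Difference = -10

-10


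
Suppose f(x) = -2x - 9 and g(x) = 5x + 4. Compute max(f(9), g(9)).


49


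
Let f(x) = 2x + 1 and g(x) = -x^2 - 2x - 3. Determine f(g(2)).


g(2) = -11
f(-11) = -21

-21


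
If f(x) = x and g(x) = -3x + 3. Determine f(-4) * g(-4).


f(-4) = -4
g(-4) = 15
Product = -60

-60


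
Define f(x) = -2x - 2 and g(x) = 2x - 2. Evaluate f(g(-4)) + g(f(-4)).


f(g(-4)) = 18
g(f(-4)) = 10
Sum = 28

28


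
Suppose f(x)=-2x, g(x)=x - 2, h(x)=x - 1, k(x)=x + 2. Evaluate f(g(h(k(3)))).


k(3) = 5
h(5) = 4
g(4) = 2
f(2) = -4

-4


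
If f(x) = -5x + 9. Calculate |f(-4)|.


f(-4) = 29
|29| = 29

29


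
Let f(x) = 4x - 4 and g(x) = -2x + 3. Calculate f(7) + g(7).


f(7) = 24
g(7) = -11
Sum = 13

13


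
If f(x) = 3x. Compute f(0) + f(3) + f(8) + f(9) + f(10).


f(0) = 0
f(3) = 9
f(8) = 24
f(9) = 27
f(10) = 30
Sum = 90

90


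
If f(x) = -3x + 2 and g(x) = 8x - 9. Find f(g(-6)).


g(-6) = -57
f(-57) = 173

173


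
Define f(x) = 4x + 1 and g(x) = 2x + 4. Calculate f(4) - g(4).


f(4) = 17
g(4) = 12
Difference = 5

5


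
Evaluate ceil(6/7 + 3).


6/7 = 0.8571
0.8571 + 3 = 3.8571
ceil(3.8571) = 4

4


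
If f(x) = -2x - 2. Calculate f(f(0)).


f(0) = -2
f(-2) = 2

2


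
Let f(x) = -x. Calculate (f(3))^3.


f(3) = -3
(-3)^3 = -27

-27


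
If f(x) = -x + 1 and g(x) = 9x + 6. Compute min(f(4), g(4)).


f(4) = -3
g(4) = 42
min = -3

-3


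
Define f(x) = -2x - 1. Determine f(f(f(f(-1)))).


f(-1) = 1
f(1) = -3
f(-3) = 5
f(5) = -11

-11


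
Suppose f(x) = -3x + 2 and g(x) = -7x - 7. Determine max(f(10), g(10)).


f(10) = -28
g(10) = -77
max = -28

-28


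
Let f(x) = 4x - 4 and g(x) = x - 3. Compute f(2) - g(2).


f(2) = 4
g(2) = -1
Difference = 5

5


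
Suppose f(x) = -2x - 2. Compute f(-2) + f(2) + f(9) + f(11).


f(-2) = 2
f(2) = -6
f(9) = -20
f(11) = -24
Sum = -48

-48


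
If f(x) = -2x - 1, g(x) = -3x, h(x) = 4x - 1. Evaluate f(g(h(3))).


65


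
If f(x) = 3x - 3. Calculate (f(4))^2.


f(4) = 9
(9)^2 = 81

81


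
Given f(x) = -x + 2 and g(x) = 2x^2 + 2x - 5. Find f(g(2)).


g(2) = 7
f(7) = -5

-5


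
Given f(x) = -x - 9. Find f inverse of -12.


Solve -x - 9 = -12
x = (-12 + 9) / (-1) = 3

3


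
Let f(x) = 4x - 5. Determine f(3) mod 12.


f(3) = 7
7 mod 12 = 7

7


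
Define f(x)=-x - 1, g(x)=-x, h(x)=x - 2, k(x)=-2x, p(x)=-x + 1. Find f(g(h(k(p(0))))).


p(0) = 1
k(1) = -2
h(-2) = -4
g(-4) = 4
f(4) = -5

-5


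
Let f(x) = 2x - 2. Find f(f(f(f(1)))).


f(1) = 0
f(0) = -2
f(-2) = -6
f(-6) = -14

-14


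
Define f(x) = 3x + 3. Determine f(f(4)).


f(4) = 15
f(15) = 48

48


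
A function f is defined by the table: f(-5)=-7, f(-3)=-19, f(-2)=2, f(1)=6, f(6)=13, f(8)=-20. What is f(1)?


Reading from the table at x = 1

6


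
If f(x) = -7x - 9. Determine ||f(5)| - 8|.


36


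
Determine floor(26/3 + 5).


26/3 = 8.6667
8.6667 + 5 = 13.6667
floor(13.6667) = 13

13


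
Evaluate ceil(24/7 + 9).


24/7 = 3.4286
3.4286 + 9 = 12.4286
ceil(12.4286) = 13

13


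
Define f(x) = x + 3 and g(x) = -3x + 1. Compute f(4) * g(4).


f(4) = 7
g(4) = -11
Product = -77

-77


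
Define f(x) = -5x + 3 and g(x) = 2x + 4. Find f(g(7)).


g(7) = 18
f(18) = -87

-87


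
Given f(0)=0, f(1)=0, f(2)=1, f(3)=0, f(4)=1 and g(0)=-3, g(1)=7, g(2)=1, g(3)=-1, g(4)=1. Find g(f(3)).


-3


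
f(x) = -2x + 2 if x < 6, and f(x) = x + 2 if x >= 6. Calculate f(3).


3 satisfies x < 6
f(3) = -4

-4


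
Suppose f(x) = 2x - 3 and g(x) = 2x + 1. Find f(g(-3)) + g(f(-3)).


f(g(-3)) = -13
g(f(-3)) = -17
Sum = -30

-30


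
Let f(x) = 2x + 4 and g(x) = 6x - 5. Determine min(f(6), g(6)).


f(6) = 16
g(6) = 31
min = 16

16


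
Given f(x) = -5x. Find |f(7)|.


f(7) = -35
|-35| = 35

35


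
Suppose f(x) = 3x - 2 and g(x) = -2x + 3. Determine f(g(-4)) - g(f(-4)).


f(g(-4)) = 31
g(f(-4)) = 31
Difference = 0

0


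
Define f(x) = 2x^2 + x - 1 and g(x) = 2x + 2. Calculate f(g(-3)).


g(-3) = -4
f(-4) = 2*(-4)^2 + 1*(-4) - 1 = 27

27


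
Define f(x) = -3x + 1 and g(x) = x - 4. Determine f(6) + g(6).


f(6) = -17
g(6) = 2
Sum = -15

-15


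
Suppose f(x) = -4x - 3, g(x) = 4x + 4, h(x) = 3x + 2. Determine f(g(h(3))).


h(3) = 11
g(11) = 48
f(48) = -195

-195


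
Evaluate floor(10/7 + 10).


10/7 = 1.4286
1.4286 + 10 = 11.4286
floor(11.4286) = 11

11


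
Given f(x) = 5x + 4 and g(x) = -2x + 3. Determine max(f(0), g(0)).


f(0) = 4
g(0) = 3
max = 4

4


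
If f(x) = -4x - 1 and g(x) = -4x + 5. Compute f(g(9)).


g(9) = -31
f(-31) = 123

123


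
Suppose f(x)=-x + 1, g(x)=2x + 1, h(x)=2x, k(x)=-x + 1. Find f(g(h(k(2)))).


k(2) = -1
h(-1) = -2
g(-2) = -3
f(-3) = 4

4


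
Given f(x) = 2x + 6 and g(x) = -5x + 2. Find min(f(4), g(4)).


f(4) = 14
g(4) = -18
min = -18

-18


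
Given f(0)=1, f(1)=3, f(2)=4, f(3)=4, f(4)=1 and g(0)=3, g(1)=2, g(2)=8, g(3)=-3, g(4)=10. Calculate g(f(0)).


f(0) = 1
g(1) = 2

2


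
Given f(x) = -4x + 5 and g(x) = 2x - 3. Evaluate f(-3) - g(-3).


f(-3) = 17
g(-3) = -9
Difference = 26

26


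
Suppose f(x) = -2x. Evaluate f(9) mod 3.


f(9) = -18
-18 mod 3 = 0

0


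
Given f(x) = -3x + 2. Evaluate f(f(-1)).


f(-1) = 5
f(5) = -13

-13


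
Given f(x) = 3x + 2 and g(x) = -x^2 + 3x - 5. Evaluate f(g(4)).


-25


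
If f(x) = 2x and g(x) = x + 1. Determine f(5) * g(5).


60


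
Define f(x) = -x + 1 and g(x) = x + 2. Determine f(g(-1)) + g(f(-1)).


f(g(-1)) = 0
g(f(-1)) = 4
Sum = 4

4


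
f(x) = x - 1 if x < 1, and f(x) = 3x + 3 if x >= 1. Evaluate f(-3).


-3 satisfies x < 1
f(-3) = -4

-4


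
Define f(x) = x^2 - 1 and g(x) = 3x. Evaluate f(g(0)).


-1


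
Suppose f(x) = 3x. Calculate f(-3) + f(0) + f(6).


f(-3) = -9
f(0) = 0
f(6) = 18
Sum = 9

9


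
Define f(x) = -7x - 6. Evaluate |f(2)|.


f(2) = -20
|-20| = 20

20


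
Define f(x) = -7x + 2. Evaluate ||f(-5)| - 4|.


f(-5) = 37
|37| = 37
|37 - 4| = 33

33


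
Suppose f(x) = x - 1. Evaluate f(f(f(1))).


f(1) = 0
f(0) = -1
f(-1) = -2

-2


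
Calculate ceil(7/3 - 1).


7/3 = 2.3333
2.3333 - 1 = 1.3333
ceil(1.3333) = 2

2


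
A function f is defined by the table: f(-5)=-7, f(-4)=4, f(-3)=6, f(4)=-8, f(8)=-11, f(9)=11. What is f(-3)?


Reading from the table at x = -3

6


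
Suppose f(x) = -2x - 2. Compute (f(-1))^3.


f(-1) = 0
(0)^3 = 0

0


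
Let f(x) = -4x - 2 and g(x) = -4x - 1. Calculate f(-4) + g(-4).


f(-4) = 14
g(-4) = 15
Sum = 29

29


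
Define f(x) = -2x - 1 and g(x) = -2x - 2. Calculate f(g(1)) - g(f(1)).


f(g(1)) = 7
g(f(1)) = 4
Difference = 3

3


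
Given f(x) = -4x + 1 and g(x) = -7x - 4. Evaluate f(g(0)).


17


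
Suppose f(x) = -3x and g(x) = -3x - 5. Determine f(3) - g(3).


f(3) = -9
g(3) = -14
Difference = 5

5


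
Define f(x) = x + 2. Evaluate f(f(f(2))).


f(2) = 4
f(4) = 6
f(6) = 8

8


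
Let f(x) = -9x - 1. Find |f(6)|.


f(6) = -55
|-55| = 55

55


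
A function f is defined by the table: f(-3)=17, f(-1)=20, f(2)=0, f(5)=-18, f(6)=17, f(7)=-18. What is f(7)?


-18


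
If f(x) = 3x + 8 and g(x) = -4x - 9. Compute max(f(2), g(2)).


f(2) = 14
g(2) = -17
max = 14

14


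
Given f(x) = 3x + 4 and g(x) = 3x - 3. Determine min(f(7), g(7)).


18


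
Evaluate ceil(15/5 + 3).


15/5 = 3
3 + 3 = 6
ceil(6) = 6

6


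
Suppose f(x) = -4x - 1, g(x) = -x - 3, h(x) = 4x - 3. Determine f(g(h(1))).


h(1) = 1
g(1) = -4
f(-4) = 15

15


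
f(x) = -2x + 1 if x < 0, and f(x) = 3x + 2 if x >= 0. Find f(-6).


-6 satisfies x < 0
f(-6) = 13

13


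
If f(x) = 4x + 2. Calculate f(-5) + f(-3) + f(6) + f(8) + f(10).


74


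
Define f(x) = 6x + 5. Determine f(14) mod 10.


f(14) = 89
89 mod 10 = 9

9


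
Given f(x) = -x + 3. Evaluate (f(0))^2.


f(0) = 3
(3)^2 = 9

9


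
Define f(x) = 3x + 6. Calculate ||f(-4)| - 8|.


f(-4) = -6
|-6| = 6
|6 - 8| = 2

2


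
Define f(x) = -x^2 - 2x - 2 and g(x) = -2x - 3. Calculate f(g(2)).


g(2) = -7
f(-7) = (-1)*(-7)^2 - 2*(-7) - 2 = -37

-37


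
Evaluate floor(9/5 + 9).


9/5 = 1.8
1.8 + 9 = 10.8
floor(10.8) = 10

10


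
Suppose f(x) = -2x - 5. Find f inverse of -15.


Solve -2x - 5 = -15
x = (-15 + 5) / (-2) = 5

5


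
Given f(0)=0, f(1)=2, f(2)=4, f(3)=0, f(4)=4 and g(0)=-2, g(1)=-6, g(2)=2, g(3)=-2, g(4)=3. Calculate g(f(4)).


f(4) = 4
g(4) = 3

3


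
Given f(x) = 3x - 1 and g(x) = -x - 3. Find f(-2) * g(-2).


7


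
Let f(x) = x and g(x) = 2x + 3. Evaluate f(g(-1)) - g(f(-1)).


0


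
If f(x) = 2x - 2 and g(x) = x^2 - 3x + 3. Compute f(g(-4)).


60


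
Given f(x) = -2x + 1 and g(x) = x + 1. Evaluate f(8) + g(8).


f(8) = -15
g(8) = 9
Sum = -6

-6


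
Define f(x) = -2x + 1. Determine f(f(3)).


11


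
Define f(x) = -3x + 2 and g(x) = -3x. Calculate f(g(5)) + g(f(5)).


f(g(5)) = 47
g(f(5)) = 39
Sum = 86

86


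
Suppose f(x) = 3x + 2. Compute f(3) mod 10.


f(3) = 11
11 mod 10 = 1

1


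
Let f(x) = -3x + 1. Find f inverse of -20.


Solve -3x + 1 = -20
x = (-20 - 1) / (-3) = 7

7


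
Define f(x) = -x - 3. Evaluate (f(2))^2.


f(2) = -5
(-5)^2 = 25

25


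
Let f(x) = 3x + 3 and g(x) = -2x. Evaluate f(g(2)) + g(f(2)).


f(g(2)) = -9
g(f(2)) = -18
Sum = -27

-27


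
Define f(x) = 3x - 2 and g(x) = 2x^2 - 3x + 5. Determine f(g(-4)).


145


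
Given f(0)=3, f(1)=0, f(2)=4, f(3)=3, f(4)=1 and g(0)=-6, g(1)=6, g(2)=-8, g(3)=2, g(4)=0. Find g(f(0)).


f(0) = 3
g(3) = 2

2


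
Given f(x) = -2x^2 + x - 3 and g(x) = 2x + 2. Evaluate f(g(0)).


g(0) = 2
f(2) = (-2)*(2)^2 + 1*(2) - 3 = -9

-9


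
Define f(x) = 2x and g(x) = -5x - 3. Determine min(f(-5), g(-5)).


f(-5) = -10
g(-5) = 22
min = -10

-10


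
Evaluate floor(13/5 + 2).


13/5 = 2.6
2.6 + 2 = 4.6
floor(4.6) = 4

4


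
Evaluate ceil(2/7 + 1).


2/7 = 0.2857
0.2857 + 1 = 1.2857
ceil(1.2857) = 2

2


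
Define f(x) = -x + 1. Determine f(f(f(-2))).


f(-2) = 3
f(3) = -2
f(-2) = 3

3


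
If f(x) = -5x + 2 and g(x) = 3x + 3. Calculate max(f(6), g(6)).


f(6) = -28
g(6) = 21
max = 21

21


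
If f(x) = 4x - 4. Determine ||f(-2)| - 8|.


f(-2) = -12
|-12| = 12
|12 - 8| = 4

4


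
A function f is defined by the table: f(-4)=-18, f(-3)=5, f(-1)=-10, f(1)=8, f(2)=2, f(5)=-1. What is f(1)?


8


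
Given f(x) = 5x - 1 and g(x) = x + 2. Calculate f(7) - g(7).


f(7) = 34
g(7) = 9
Difference = 25

25


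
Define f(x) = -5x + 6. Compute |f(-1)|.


f(-1) = 11
|11| = 11

11


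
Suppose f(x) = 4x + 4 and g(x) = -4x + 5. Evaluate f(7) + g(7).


f(7) = 32
g(7) = -23
Sum = 9

9


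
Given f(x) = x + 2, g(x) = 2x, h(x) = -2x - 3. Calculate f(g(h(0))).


h(0) = -3
g(-3) = -6
f(-6) = -4

-4


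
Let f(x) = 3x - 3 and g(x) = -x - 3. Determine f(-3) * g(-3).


f(-3) = -12
g(-3) = 0
Product = 0

0


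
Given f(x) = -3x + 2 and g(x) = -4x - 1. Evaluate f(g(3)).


41


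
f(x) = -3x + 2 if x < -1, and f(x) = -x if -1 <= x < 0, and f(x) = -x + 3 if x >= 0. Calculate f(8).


8 satisfies x >= 0
f(8) = -5

-5
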